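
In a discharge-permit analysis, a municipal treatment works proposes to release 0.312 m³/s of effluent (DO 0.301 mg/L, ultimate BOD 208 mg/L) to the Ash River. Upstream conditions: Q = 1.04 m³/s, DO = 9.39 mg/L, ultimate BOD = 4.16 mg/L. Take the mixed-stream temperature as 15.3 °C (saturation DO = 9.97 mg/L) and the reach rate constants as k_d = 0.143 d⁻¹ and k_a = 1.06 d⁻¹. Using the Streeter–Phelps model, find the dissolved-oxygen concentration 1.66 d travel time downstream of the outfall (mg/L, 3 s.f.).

DO ≈ 4.59 mg/L

Mixed DO = (1.04×9.39 + 0.312×0.301)/(1.04+0.312) = 9.860/1.352 = 7.293 mg/L.
Mixed L₀ = (1.04×4.16 + 0.312×208)/(1.352) = 69.22/1.352 = 51.20 mg/L.
Initial deficit D₀ = C_s − DO₀ = 9.97 − 7.293 = 2.677 mg/L.
D(1.66) = [0.143×51.20/(1.06−0.143)](e^(−0.143×1.66) − e^(−1.06×1.66)) + 2.677 e^(−1.06×1.66)
= 7.984 × (0.7887 − 0.1721) + 2.677 × 0.1721 = 5.384 mg/L.
DO = 9.97 − 5.384 = 4.586 mg/L.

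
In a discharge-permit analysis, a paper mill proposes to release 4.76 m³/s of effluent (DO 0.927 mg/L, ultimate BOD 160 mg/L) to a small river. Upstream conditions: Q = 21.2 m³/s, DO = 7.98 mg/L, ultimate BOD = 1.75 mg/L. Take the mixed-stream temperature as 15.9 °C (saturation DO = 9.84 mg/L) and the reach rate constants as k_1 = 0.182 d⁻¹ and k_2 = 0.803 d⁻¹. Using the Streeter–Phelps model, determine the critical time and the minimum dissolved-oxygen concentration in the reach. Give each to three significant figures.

Mixed DO = (21.2×7.98 + 4.76×0.927)/(21.2+4.76) = 173.6/25.96 = 6.687 mg/L.
Mixed L₀ = (21.2×1.75 + 4.76×160)/(25.96) = 798.7/25.96 = 30.77 mg/L.
Initial deficit D₀ = C_s − DO₀ = 9.84 − 6.687 = 3.153 mg/L.
t_c = (1/0.6210) ln[(0.803/0.182)(1 − 3.153×0.6210/(0.182×30.77))] = 1.610 × ln(2.869) = 1.697 d.
D_c = (0.182/0.803) × 30.77 × e^(−0.182×1.697) = 0.2267 × 30.77 × 0.7342 = 5.120 mg/L.
Minimum DO = 9.84 − 5.120 = 4.720 mg/L.

t_c ≈ 1.70 d; minimum DO ≈ 4.72 mg/L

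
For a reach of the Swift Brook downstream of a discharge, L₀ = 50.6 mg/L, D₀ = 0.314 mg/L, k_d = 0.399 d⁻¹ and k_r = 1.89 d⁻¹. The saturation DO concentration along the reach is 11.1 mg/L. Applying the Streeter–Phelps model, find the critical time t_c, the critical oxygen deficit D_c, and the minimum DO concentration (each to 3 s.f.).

With k_r/k_d = 4.737 and 1 − D₀(k_r−k_d)/(k_d L₀) = 0.9768,
t_c = ln(4.737 × 0.9768) / (1.89 − 0.399) = ln(4.627) / 1.491 = 1.532/1.491 = 1.027 d.
D_c = (k_d/k_r) L₀ e^(−k_d t_c) = (0.399/1.89) × 50.6 × e^(−0.399×1.027) = 0.2111 × 50.6 × 0.6637 = 7.090 mg/L.
Minimum DO = C_s − D_c = 11.1 − 7.090 = 4.010 mg/L.

t_c ≈ 1.03 d; D_c ≈ 7.09 mg/L; min DO ≈ 4.01 mg/L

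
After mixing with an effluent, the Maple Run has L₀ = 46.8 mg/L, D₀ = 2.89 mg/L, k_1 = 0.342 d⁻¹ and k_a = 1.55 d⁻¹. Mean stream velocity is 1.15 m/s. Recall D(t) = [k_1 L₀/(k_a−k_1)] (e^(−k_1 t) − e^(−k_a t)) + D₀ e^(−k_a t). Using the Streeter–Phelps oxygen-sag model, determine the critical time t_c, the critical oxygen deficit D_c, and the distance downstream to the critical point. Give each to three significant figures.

With k_a/k_1 = 4.532 and 1 − D₀(k_a−k_1)/(k_1 L₀) = 0.7819,
t_c = ln(4.532 × 0.7819) / (1.55 − 0.342) = ln(3.544) / 1.208 = 1.265/1.208 = 1.047 d.
L(t_c) = L₀ e^(−k_1 t_c) = 46.8 × 0.6989 = 32.71 mg/L, and at the critical point k_a D_c = k_1 L, so D_c = (0.342/1.55) × 32.71 = 7.217 mg/L.
x_c = v t_c = 1.15 m/s × 1.047 d × 86400 s/d = 104100 m ≈ 104 km.

t_c ≈ 1.05 d; D_c ≈ 7.22 mg/L; x_c ≈ 104 km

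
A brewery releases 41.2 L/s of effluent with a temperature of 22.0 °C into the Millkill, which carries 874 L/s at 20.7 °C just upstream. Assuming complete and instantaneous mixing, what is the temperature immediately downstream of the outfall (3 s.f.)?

Flow-weighted mixing: C = (Q_r C_r + Q_w C_w)/(Q_r + Q_w)
= (874×20.7 + 41.2×22.0)/(874 + 41.2) = 19000/915.2 = 20.76 °C.

20.8 °C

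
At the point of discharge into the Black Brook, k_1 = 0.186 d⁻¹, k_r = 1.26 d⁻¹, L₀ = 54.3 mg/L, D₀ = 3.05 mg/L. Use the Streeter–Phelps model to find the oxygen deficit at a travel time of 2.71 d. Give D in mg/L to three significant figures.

k_1 L₀/(k_r−k_1) = 0.186×54.3/(1.26−0.186) = 10.10/1.074 = 9.404 mg/L.
e^(−k_1 t) = e^(−0.186×2.710) = 0.6041; e^(−k_r t) = e^(−1.26×2.710) = 0.03289.
D = 9.404 × (0.6041 − 0.03289) + 3.05 × 0.03289 = 5.371 + 0.1003 = 5.472 mg/L.

D ≈ 5.47 mg/L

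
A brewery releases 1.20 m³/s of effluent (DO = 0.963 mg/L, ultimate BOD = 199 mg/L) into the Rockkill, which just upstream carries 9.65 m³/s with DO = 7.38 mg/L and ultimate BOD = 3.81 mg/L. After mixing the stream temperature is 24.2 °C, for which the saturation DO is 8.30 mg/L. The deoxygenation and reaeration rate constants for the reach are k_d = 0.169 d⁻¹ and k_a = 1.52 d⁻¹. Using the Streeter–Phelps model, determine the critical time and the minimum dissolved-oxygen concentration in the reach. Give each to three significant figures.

Mixed DO = (9.65×7.38 + 1.20×0.963)/(9.65+1.20) = 72.37/10.85 = 6.670 mg/L.
Mixed L₀ = (9.65×3.81 + 1.20×199)/(10.85) = 275.6/10.85 = 25.40 mg/L.
Initial deficit D₀ = C_s − DO₀ = 8.30 − 6.670 = 1.630 mg/L.
t_c = (1/1.351) ln[(1.52/0.169)(1 − 1.630×1.351/(0.169×25.40))] = 0.7402 × ln(4.380) = 1.093 d.
D_c = (0.169/1.52) × 25.40 × e^(−0.169×1.093) = 0.1112 × 25.40 × 0.8313 = 2.347 mg/L.
Minimum DO = 8.30 − 2.347 = 5.953 mg/L.

t_c ≈ 1.09 d; minimum DO ≈ 5.95 mg/L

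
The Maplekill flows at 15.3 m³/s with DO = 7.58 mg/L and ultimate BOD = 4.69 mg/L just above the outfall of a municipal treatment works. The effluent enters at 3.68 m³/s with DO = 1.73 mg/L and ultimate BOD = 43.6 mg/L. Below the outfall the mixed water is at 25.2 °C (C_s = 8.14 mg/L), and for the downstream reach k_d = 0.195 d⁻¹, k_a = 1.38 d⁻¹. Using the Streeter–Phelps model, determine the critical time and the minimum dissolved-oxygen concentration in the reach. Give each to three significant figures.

t_c ≈ 0.0966 d; minimum DO ≈ 6.44 mg/L

Mixed DO = (15.3×7.58 + 3.68×1.73)/(15.3+3.68) = 122.3/18.98 = 6.446 mg/L.
Mixed L₀ = (15.3×4.69 + 3.68×43.6)/(18.98) = 232.2/18.98 = 12.23 mg/L.
Initial deficit D₀ = C_s − DO₀ = 8.14 − 6.446 = 1.694 mg/L.
t_c = (1/1.185) ln[(1.38/0.195)(1 − 1.694×1.185/(0.195×12.23))] = 0.8439 × ln(1.121) = 0.09659 d.
D_c = (0.195/1.38) × 12.23 × e^(−0.195×0.09659) = 0.1413 × 12.23 × 0.9813 = 1.696 mg/L.
Minimum DO = 8.14 − 1.696 = 6.444 mg/L.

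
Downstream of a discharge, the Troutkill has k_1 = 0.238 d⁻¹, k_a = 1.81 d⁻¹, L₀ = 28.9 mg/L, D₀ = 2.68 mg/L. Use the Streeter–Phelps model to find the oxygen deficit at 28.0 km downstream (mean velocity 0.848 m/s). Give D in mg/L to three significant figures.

Travel time t = x/v = 28.0 km / (0.848 m/s) = 28000 m / 0.848 m/s = 33020 s = 0.3822 d.
k_1 L₀/(k_a−k_1) = 0.238×28.9/(1.81−0.238) = 6.878/1.572 = 4.375 mg/L.
e^(−k_1 t) = e^(−0.238×0.3822) = 0.9131; e^(−k_a t) = e^(−1.81×0.3822) = 0.5007.
D = 4.375 × (0.9131 − 0.5007) + 2.68 × 0.5007 = 1.804 + 1.342 = 3.146 mg/L.

D ≈ 3.15 mg/L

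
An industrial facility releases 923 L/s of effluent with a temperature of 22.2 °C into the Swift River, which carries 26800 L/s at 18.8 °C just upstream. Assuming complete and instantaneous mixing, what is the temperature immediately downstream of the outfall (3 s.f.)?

Flow-weighted mixing: C = (Q_r C_r + Q_w C_w)/(Q_r + Q_w)
= (26800×18.8 + 923×22.2)/(26800 + 923) = 524300/27720 = 18.91 °C.

18.9 °C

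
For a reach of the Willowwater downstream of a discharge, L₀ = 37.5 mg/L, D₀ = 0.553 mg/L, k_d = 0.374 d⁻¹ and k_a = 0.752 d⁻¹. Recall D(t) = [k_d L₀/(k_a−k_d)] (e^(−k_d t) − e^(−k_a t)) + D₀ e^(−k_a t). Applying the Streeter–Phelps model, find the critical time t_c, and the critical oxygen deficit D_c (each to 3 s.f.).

At the critical point dD/dt = 0, so k_d L₀ e^(−k_d t) = k_a D. Substituting D(t) from the Streeter–Phelps equation and solving for t gives
t_c = ln[(k_a/k_d)(1 − D₀(k_a−k_d)/(k_d L₀))] / (k_a−k_d).
Here k_a−k_d = 0.3780 d⁻¹ and 1 − D₀(k_a−k_d)/(k_d L₀) = 1 − 0.553×0.3780/(0.374×37.5) = 0.9851, so
t_c = ln(2.011 × 0.9851) / 0.3780 = 0.6835 / 0.3780 = 1.808 d.
L(t_c) = L₀ e^(−k_d t_c) = 37.5 × 0.5085 = 19.07 mg/L, and at the critical point k_a D_c = k_d L, so D_c = (0.374/0.752) × 19.07 = 9.484 mg/L.

t_c ≈ 1.81 d; D_c ≈ 9.48 mg/L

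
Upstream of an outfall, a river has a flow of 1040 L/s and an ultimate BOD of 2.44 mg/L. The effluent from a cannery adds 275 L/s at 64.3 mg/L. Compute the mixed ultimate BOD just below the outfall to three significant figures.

Flow-weighted mixing: C = (Q_r C_r + Q_w C_w)/(Q_r + Q_w)
= (1040×2.44 + 275×64.3)/(1040 + 275) = 20220/1315 = 15.38 mg/L.

15.4 mg/L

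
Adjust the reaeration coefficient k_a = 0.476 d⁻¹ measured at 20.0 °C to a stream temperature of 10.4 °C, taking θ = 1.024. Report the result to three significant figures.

k_a(T₂) = k_a(T₁) · θ^(T₂−T₁) = 0.476 × 1.024^(10.4−20.0)
= 0.476 × 1.024^-9.60 = 0.476 × 0.7964 = 0.3791 d⁻¹.

k_a ≈ 0.379 d⁻¹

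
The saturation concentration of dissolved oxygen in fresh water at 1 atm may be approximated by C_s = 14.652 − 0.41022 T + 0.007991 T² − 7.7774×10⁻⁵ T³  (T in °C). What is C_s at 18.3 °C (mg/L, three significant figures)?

C_s = 14.652 − 0.41022×18.3 + 0.007991×18.3² − 7.7774×10⁻⁵×18.3³ = 9.344 mg/L.

C_s ≈ 9.34 mg/L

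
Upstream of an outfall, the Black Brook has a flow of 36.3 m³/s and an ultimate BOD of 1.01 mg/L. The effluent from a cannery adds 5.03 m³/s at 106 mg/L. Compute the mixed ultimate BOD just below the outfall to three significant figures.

Flow-weighted mixing: C = (Q_r C_r + Q_w C_w)/(Q_r + Q_w)
= (36.3×1.01 + 5.03×106)/(36.3 + 5.03) = 569.8/41.33 = 13.79 mg/L.

13.8 mg/L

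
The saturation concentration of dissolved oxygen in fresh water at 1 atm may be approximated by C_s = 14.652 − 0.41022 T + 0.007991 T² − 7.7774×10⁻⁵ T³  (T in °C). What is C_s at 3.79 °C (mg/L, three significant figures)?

C_s ≈ 13.2 mg/L

C_s = 14.652 − 0.41022×3.79 + 0.007991×3.79² − 7.7774×10⁻⁵×3.79³ = 13.21 mg/L.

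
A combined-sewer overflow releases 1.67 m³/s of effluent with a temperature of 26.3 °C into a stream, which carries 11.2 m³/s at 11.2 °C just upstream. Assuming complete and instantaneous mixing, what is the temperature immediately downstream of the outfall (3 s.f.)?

Flow-weighted mixing: C = (Q_r C_r + Q_w C_w)/(Q_r + Q_w)
= (11.2×11.2 + 1.67×26.3)/(11.2 + 1.67) = 169.4/12.87 = 13.16 °C.

13.2 °C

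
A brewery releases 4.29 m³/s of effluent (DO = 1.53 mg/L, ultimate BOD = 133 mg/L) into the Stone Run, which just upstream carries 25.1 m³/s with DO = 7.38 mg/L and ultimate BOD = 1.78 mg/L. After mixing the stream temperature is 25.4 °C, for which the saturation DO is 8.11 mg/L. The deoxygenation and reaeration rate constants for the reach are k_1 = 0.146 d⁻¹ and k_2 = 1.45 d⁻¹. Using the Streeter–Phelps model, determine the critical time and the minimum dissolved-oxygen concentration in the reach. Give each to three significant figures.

t_c ≈ 0.897 d; minimum DO ≈ 6.26 mg/L

Mixed DO = (25.1×7.38 + 4.29×1.53)/(25.1+4.29) = 191.8/29.39 = 6.526 mg/L.
Mixed L₀ = (25.1×1.78 + 4.29×133)/(29.39) = 615.2/29.39 = 20.93 mg/L.
Initial deficit D₀ = C_s − DO₀ = 8.11 − 6.526 = 1.584 mg/L.
t_c = (1/1.304) ln[(1.45/0.146)(1 − 1.584×1.304/(0.146×20.93))] = 0.7669 × ln(3.220) = 0.8968 d.
D_c = (0.146/1.45) × 20.93 × e^(−0.146×0.8968) = 0.1007 × 20.93 × 0.8773 = 1.849 mg/L.
Minimum DO = 8.11 − 1.849 = 6.261 mg/L.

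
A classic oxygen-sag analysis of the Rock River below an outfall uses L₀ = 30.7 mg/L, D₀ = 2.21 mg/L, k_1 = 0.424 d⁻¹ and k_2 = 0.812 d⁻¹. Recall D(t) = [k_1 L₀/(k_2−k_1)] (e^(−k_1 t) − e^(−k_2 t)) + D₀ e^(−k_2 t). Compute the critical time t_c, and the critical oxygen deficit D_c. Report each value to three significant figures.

t_c ≈ 1.50 d; D_c ≈ 8.49 mg/L

t_c = [1/(k_2−k_1)] ln[(k_2/k_1)(1 − D₀(k_2−k_1)/(k_1 L₀))]
= [1/(0.812−0.424)] ln[(0.812/0.424)(1 − 2.21×0.3880/(0.424×30.7))]
= (1/0.3880) ln[1.915 × 0.9341] = 2.577 × ln(1.789) = 2.577 × 0.5816 = 1.499 d.
L(t_c) = L₀ e^(−k_1 t_c) = 30.7 × 0.5296 = 16.26 mg/L, and at the critical point k_2 D_c = k_1 L, so D_c = (0.424/0.812) × 16.26 = 8.490 mg/L.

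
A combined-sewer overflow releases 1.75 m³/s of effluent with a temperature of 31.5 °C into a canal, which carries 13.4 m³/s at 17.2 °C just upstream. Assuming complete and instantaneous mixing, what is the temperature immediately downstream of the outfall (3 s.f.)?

18.9 °C

Flow-weighted mixing: C = (Q_r C_r + Q_w C_w)/(Q_r + Q_w)
= (13.4×17.2 + 1.75×31.5)/(13.4 + 1.75) = 285.6/15.15 = 18.85 °C.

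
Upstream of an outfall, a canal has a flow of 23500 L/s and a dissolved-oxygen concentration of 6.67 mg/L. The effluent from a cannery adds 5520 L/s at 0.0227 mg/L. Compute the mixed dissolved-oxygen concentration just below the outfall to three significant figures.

5.41 mg/L

Flow-weighted mixing: C = (Q_r C_r + Q_w C_w)/(Q_r + Q_w)
= (23500×6.67 + 5520×0.0227)/(23500 + 5520) = 156900/29020 = 5.406 mg/L.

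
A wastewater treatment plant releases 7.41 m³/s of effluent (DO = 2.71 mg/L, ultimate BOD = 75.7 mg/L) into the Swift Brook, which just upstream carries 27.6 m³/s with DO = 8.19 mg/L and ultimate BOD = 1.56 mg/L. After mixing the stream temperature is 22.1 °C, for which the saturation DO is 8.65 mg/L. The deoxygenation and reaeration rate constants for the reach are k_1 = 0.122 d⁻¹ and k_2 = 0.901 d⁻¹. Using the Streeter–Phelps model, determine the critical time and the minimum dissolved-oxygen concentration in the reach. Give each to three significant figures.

Mixed DO = (27.6×8.19 + 7.41×2.71)/(27.6+7.41) = 246.1/35.01 = 7.030 mg/L.
Mixed L₀ = (27.6×1.56 + 7.41×75.7)/(35.01) = 604.0/35.01 = 17.25 mg/L.
Initial deficit D₀ = C_s − DO₀ = 8.65 − 7.030 = 1.620 mg/L.
t_c = (1/0.7790) ln[(0.901/0.122)(1 − 1.620×0.7790/(0.122×17.25))] = 1.284 × ln(2.958) = 1.392 d.
D_c = (0.122/0.901) × 17.25 × e^(−0.122×1.392) = 0.1354 × 17.25 × 0.8438 = 1.971 mg/L.
Minimum DO = 8.65 − 1.971 = 6.679 mg/L.

t_c ≈ 1.39 d; minimum DO ≈ 6.68 mg/L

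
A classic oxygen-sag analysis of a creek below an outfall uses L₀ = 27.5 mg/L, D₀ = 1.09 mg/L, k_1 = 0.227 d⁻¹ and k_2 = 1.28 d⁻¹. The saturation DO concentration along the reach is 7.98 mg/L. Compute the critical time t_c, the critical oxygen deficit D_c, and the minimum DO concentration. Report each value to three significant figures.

t_c = [1/(k_2−k_1)] ln[(k_2/k_1)(1 − D₀(k_2−k_1)/(k_1 L₀))]
= [1/(1.28−0.227)] ln[(1.28/0.227)(1 − 1.09×1.053/(0.227×27.5))]
= (1/1.053) ln[5.639 × 0.8161] = 0.9497 × ln(4.602) = 0.9497 × 1.526 = 1.450 d.
L(t_c) = L₀ e^(−k_1 t_c) = 27.5 × 0.7196 = 19.79 mg/L, and at the critical point k_2 D_c = k_1 L, so D_c = (0.227/1.28) × 19.79 = 3.509 mg/L.
Minimum DO = C_s − D_c = 7.98 − 3.509 = 4.471 mg/L.

t_c ≈ 1.45 d; D_c ≈ 3.51 mg/L; min DO ≈ 4.47 mg/L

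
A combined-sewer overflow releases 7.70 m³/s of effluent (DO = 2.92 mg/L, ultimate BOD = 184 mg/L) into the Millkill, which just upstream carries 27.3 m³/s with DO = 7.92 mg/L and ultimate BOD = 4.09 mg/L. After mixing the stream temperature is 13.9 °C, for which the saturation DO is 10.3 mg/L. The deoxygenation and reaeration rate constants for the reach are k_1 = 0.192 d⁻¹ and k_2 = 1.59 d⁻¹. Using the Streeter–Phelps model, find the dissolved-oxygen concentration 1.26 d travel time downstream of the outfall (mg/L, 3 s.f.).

DO ≈ 5.93 mg/L

Mixed DO = (27.3×7.92 + 7.70×2.92)/(27.3+7.70) = 238.7/35.00 = 6.820 mg/L.
Mixed L₀ = (27.3×4.09 + 7.70×184)/(35.00) = 1528/35.00 = 43.67 mg/L.
Initial deficit D₀ = C_s − DO₀ = 10.3 − 6.820 = 3.480 mg/L.
D(1.26) = [0.192×43.67/(1.59−0.192)](e^(−0.192×1.26) − e^(−1.59×1.26)) + 3.480 e^(−1.59×1.26)
= 5.998 × (0.7851 − 0.1349) + 3.480 × 0.1349 = 4.369 mg/L.
DO = 10.3 − 4.369 = 5.931 mg/L.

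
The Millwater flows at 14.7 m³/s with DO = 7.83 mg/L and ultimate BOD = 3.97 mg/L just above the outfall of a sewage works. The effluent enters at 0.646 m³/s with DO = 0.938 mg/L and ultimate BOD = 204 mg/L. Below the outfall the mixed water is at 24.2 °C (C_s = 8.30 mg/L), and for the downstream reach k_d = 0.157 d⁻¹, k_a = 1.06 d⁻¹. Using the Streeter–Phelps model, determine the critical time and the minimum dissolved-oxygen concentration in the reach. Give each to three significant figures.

t_c ≈ 1.63 d; minimum DO ≈ 6.88 mg/L

Mixed DO = (14.7×7.83 + 0.646×0.938)/(14.7+0.646) = 115.7/15.35 = 7.540 mg/L.
Mixed L₀ = (14.7×3.97 + 0.646×204)/(15.35) = 190.1/15.35 = 12.39 mg/L.
Initial deficit D₀ = C_s − DO₀ = 8.30 − 7.540 = 0.7601 mg/L.
t_c = (1/0.9030) ln[(1.06/0.157)(1 − 0.7601×0.9030/(0.157×12.39))] = 1.107 × ln(4.369) = 1.633 d.
D_c = (0.157/1.06) × 12.39 × e^(−0.157×1.633) = 0.1481 × 12.39 × 0.7738 = 1.420 mg/L.
Minimum DO = 8.30 − 1.420 = 6.880 mg/L.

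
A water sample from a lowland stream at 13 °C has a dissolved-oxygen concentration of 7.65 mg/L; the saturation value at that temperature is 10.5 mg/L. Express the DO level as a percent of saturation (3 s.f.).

% saturation = C/C_s × 100 = 7.65/10.5 × 100 = 72.9 %.

72.9 % saturation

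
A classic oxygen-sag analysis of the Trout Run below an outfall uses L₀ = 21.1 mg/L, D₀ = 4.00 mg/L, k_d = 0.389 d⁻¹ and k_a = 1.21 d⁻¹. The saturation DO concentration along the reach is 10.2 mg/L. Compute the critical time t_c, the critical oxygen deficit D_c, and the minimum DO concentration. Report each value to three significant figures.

t_c ≈ 0.760 d; D_c ≈ 5.05 mg/L; min DO ≈ 5.15 mg/L

With k_a/k_d = 3.111 and 1 − D₀(k_a−k_d)/(k_d L₀) = 0.5999,
t_c = ln(3.111 × 0.5999) / (1.21 − 0.389) = ln(1.866) / 0.8210 = 0.6238/0.8210 = 0.7598 d.
L(t_c) = L₀ e^(−k_d t_c) = 21.1 × 0.7441 = 15.70 mg/L, and at the critical point k_a D_c = k_d L, so D_c = (0.389/1.21) × 15.70 = 5.048 mg/L.
Minimum DO = C_s − D_c = 10.2 − 5.048 = 5.152 mg/L.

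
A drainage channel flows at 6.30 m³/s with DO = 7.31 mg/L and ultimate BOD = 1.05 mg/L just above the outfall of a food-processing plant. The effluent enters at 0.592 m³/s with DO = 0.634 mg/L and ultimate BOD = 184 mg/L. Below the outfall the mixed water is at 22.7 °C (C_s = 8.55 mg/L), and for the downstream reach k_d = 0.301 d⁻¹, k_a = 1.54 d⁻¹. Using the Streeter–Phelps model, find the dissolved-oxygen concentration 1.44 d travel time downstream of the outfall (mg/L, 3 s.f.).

Mixed DO = (6.30×7.31 + 0.592×0.634)/(6.30+0.592) = 46.43/6.892 = 6.737 mg/L.
Mixed L₀ = (6.30×1.05 + 0.592×184)/(6.892) = 115.5/6.892 = 16.76 mg/L.
Initial deficit D₀ = C_s − DO₀ = 8.55 − 6.737 = 1.813 mg/L.
D(1.44) = [0.301×16.76/(1.54−0.301)](e^(−0.301×1.44) − e^(−1.54×1.44)) + 1.813 e^(−1.54×1.44)
= 4.073 × (0.6483 − 0.1089) + 1.813 × 0.1089 = 2.394 mg/L.
DO = 8.55 − 2.394 = 6.156 mg/L.

DO ≈ 6.16 mg/L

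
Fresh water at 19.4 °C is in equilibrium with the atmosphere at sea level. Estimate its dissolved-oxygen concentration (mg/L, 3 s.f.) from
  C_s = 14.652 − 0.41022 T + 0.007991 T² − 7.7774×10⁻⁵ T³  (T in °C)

C_s ≈ 9.13 mg/L

C_s = 14.652 − 0.41022×19.4 + 0.007991×19.4² − 7.7774×10⁻⁵×19.4³ = 9.133 mg/L.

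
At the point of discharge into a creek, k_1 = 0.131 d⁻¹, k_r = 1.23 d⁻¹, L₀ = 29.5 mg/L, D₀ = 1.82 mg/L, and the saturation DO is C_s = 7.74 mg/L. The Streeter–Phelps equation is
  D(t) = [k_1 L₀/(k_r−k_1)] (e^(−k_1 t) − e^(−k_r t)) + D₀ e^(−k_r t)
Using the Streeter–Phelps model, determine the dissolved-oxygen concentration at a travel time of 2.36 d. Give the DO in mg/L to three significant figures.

DO ≈ 5.25 mg/L

k_1 L₀/(k_r−k_1) = 0.131×29.5/(1.23−0.131) = 3.865/1.099 = 3.516 mg/L.
e^(−k_1 t) = e^(−0.131×2.360) = 0.7341; e^(−k_r t) = e^(−1.23×2.360) = 0.05487.
D = 3.516 × (0.7341 − 0.05487) + 1.82 × 0.05487 = 2.388 + 0.09986 = 2.488 mg/L.
DO = C_s − D = 7.74 − 2.488 = 5.252 mg/L.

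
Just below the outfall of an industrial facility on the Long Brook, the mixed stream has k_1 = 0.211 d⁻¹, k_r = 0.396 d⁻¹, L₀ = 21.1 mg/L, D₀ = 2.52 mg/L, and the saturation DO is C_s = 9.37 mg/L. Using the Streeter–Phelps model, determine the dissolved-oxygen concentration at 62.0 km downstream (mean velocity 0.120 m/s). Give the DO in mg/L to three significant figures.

DO ≈ 4.57 mg/L

Travel time t = x/v = 62.0 km / (0.120 m/s) = 62000 m / 0.120 m/s = 516700 s = 5.980 d.
k_1 L₀/(k_r−k_1) = 0.211×21.1/(0.396−0.211) = 4.452/0.1850 = 24.07 mg/L.
e^(−k_1 t) = e^(−0.211×5.980) = 0.2832; e^(−k_r t) = e^(−0.396×5.980) = 0.09366.
D = 24.07 × (0.2832 − 0.09366) + 2.52 × 0.09366 = 4.560 + 0.2360 = 4.796 mg/L.
DO = C_s − D = 9.37 − 4.796 = 4.574 mg/L.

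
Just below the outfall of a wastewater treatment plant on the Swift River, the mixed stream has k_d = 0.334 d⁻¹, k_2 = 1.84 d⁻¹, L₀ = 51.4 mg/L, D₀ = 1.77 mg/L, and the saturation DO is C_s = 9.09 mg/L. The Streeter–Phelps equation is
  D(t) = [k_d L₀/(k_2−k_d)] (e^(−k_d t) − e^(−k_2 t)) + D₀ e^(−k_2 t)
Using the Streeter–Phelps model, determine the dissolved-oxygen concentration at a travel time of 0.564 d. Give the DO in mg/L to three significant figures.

DO ≈ 3.06 mg/L

k_d L₀/(k_2−k_d) = 0.334×51.4/(1.84−0.334) = 17.17/1.506 = 11.40 mg/L.
e^(−k_d t) = e^(−0.334×0.5640) = 0.8283; e^(−k_2 t) = e^(−1.84×0.5640) = 0.3542.
D = 11.40 × (0.8283 − 0.3542) + 1.77 × 0.3542 = 5.404 + 0.6270 = 6.031 mg/L.
DO = C_s − D = 9.09 − 6.031 = 3.059 mg/L.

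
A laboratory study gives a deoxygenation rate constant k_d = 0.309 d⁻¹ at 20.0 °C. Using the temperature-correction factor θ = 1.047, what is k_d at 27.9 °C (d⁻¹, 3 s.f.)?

k_d ≈ 0.444 d⁻¹

k_d(T₂) = k_d(T₁) · θ^(T₂−T₁) = 0.309 × 1.047^(27.9−20.0)
= 0.309 × 1.047^7.90 = 0.309 × 1.437 = 0.4442 d⁻¹.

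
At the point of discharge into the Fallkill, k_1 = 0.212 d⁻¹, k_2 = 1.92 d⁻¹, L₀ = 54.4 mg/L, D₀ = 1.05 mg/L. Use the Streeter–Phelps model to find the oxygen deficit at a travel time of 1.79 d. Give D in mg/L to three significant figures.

D ≈ 4.44 mg/L

k_1 L₀/(k_2−k_1) = 0.212×54.4/(1.92−0.212) = 11.53/1.708 = 6.752 mg/L.
e^(−k_1 t) = e^(−0.212×1.790) = 0.6842; e^(−k_2 t) = e^(−1.92×1.790) = 0.03217.
D = 6.752 × (0.6842 − 0.03217) + 1.05 × 0.03217 = 4.403 + 0.03378 = 4.437 mg/L.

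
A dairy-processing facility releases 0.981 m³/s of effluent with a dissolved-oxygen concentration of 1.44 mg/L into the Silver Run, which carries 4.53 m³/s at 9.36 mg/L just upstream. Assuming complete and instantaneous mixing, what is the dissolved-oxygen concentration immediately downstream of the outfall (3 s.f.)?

7.95 mg/L

Flow-weighted mixing: C = (Q_r C_r + Q_w C_w)/(Q_r + Q_w)
= (4.53×9.36 + 0.981×1.44)/(4.53 + 0.981) = 43.81/5.511 = 7.950 mg/L.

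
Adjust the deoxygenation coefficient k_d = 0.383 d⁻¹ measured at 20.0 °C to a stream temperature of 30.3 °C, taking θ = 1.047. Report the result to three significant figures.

k_d ≈ 0.615 d⁻¹

k_d(T₂) = k_d(T₁) · θ^(T₂−T₁) = 0.383 × 1.047^(30.3−20.0)
= 0.383 × 1.047^10.3 = 0.383 × 1.605 = 0.6147 d⁻¹.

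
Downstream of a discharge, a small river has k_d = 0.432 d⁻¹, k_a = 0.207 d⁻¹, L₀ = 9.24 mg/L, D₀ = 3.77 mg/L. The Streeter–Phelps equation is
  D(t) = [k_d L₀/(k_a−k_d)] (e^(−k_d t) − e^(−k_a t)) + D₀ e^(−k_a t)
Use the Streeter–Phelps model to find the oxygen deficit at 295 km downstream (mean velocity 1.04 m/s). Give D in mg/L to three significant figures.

D ≈ 6.61 mg/L

Travel time t = x/v = 295 km / (1.04 m/s) = 295000 m / 1.04 m/s = 283700 s = 3.283 d.
k_d L₀/(k_a−k_d) = 0.432×9.24/(0.207−0.432) = 3.992/-0.2250 = -17.74 mg/L.
e^(−k_d t) = e^(−0.432×3.283) = 0.2421; e^(−k_a t) = e^(−0.207×3.283) = 0.5068.
D = -17.74 × (0.2421 − 0.5068) + 3.77 × 0.5068 = 4.696 + 1.911 = 6.607 mg/L.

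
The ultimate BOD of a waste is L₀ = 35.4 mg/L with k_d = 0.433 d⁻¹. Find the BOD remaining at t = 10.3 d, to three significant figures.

L_t = L₀ e^(−k_d t) = 35.4 × e^(−0.433×10.3) = 35.4 × 0.01156 = 0.4093 mg/L.

L ≈ 0.409 mg/L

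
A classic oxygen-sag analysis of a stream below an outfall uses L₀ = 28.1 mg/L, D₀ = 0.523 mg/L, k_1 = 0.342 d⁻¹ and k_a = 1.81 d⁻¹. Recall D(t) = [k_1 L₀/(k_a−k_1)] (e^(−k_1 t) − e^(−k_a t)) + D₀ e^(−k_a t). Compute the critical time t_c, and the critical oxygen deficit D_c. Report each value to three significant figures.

t_c = [1/(k_a−k_1)] ln[(k_a/k_1)(1 − D₀(k_a−k_1)/(k_1 L₀))]
= [1/(1.81−0.342)] ln[(1.81/0.342)(1 − 0.523×1.468/(0.342×28.1))]
= (1/1.468) ln[5.292 × 0.9201] = 0.6812 × ln(4.870) = 0.6812 × 1.583 = 1.078 d.
D_c = (k_1/k_a) L₀ e^(−k_1 t_c) = (0.342/1.81) × 28.1 × e^(−0.342×1.078) = 0.1890 × 28.1 × 0.6916 = 3.672 mg/L.

t_c ≈ 1.08 d; D_c ≈ 3.67 mg/L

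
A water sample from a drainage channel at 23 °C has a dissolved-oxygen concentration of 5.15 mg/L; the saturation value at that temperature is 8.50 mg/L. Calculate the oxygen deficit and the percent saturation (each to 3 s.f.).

D ≈ 3.35 mg/L; 60.6 % saturation

D = C_s − C = 8.50 − 5.15 = 3.35 mg/L.
% saturation = 5.15/8.50 × 100 = 60.6 %.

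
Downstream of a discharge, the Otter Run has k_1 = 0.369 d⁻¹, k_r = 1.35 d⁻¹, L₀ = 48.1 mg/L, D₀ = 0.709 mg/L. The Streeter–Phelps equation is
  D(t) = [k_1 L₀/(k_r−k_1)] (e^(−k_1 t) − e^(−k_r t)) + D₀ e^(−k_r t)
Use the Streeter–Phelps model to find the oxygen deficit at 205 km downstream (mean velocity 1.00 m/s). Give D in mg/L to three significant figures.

Travel time t = x/v = 205 km / (1.00 m/s) = 205000 m / 1.00 m/s = 205000 s = 2.373 d.
k_1 L₀/(k_r−k_1) = 0.369×48.1/(1.35−0.369) = 17.75/0.9810 = 18.09 mg/L.
e^(−k_1 t) = e^(−0.369×2.373) = 0.4166; e^(−k_r t) = e^(−1.35×2.373) = 0.04064.
D = 18.09 × (0.4166 − 0.04064) + 0.709 × 0.04064 = 6.803 + 0.02881 = 6.832 mg/L.

D ≈ 6.83 mg/L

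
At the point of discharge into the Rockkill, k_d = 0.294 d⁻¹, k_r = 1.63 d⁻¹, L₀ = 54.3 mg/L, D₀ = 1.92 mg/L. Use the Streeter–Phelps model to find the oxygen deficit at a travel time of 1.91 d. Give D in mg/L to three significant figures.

D ≈ 6.37 mg/L

k_d L₀/(k_r−k_d) = 0.294×54.3/(1.63−0.294) = 15.96/1.336 = 11.95 mg/L.
e^(−k_d t) = e^(−0.294×1.910) = 0.5703; e^(−k_r t) = e^(−1.63×1.910) = 0.04445.
D = 11.95 × (0.5703 − 0.04445) + 1.92 × 0.04445 = 6.284 + 0.08535 = 6.369 mg/L.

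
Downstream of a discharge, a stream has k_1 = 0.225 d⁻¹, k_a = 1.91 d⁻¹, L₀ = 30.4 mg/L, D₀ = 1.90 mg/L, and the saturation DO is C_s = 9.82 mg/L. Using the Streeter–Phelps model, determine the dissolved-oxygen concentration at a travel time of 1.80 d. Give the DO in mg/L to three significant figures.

DO ≈ 7.18 mg/L

k_1 L₀/(k_a−k_1) = 0.225×30.4/(1.91−0.225) = 6.840/1.685 = 4.059 mg/L.
e^(−k_1 t) = e^(−0.225×1.800) = 0.6670; e^(−k_a t) = e^(−1.91×1.800) = 0.03213.
D = 4.059 × (0.6670 − 0.03213) + 1.90 × 0.03213 = 2.577 + 0.06104 = 2.638 mg/L.
DO = C_s − D = 9.82 − 2.638 = 7.182 mg/L.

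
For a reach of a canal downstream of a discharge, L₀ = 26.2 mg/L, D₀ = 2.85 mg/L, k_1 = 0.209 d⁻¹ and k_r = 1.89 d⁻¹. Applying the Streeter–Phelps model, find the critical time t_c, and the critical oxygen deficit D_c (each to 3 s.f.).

t_c ≈ 0.0733 d; D_c ≈ 2.85 mg/L

At the critical point dD/dt = 0, so k_1 L₀ e^(−k_1 t) = k_r D. Substituting D(t) from the Streeter–Phelps equation and solving for t gives
t_c = ln[(k_r/k_1)(1 − D₀(k_r−k_1)/(k_1 L₀))] / (k_r−k_1).
Here k_r−k_1 = 1.681 d⁻¹ and 1 − D₀(k_r−k_1)/(k_1 L₀) = 1 − 2.85×1.681/(0.209×26.2) = 0.1251, so
t_c = ln(9.043 × 0.1251) / 1.681 = 0.1233 / 1.681 = 0.07332 d.
L(t_c) = L₀ e^(−k_1 t_c) = 26.2 × 0.9848 = 25.80 mg/L, and at the critical point k_r D_c = k_1 L, so D_c = (0.209/1.89) × 25.80 = 2.853 mg/L.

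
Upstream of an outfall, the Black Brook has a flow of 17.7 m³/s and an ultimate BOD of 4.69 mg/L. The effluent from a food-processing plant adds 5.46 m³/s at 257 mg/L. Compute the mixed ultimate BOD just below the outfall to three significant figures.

Flow-weighted mixing: C = (Q_r C_r + Q_w C_w)/(Q_r + Q_w)
= (17.7×4.69 + 5.46×257)/(17.7 + 5.46) = 1486/23.16 = 64.17 mg/L.

64.2 mg/L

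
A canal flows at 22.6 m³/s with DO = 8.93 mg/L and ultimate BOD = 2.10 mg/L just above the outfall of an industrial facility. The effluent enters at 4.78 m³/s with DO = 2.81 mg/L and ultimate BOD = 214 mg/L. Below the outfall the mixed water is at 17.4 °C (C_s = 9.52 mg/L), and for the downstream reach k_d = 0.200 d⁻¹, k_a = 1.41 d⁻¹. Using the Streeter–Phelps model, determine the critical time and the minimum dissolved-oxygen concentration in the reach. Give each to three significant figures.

t_c ≈ 1.37 d; minimum DO ≈ 5.30 mg/L

Mixed DO = (22.6×8.93 + 4.78×2.81)/(22.6+4.78) = 215.2/27.38 = 7.862 mg/L.
Mixed L₀ = (22.6×2.10 + 4.78×214)/(27.38) = 1070/27.38 = 39.09 mg/L.
Initial deficit D₀ = C_s − DO₀ = 9.52 − 7.862 = 1.658 mg/L.
t_c = (1/1.210) ln[(1.41/0.200)(1 − 1.658×1.210/(0.200×39.09))] = 0.8264 × ln(5.241) = 1.369 d.
D_c = (0.200/1.41) × 39.09 × e^(−0.200×1.369) = 0.1418 × 39.09 × 0.7605 = 4.217 mg/L.
Minimum DO = 9.52 − 4.217 = 5.303 mg/L.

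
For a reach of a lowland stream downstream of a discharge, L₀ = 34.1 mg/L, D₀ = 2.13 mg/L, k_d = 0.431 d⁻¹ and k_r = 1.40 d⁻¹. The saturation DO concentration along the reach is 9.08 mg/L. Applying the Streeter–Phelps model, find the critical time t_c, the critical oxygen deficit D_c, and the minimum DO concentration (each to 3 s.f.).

At the critical point dD/dt = 0, so k_d L₀ e^(−k_d t) = k_r D. Substituting D(t) from the Streeter–Phelps equation and solving for t gives
t_c = ln[(k_r/k_d)(1 − D₀(k_r−k_d)/(k_d L₀))] / (k_r−k_d).
Here k_r−k_d = 0.9690 d⁻¹ and 1 − D₀(k_r−k_d)/(k_d L₀) = 1 − 2.13×0.9690/(0.431×34.1) = 0.8596, so
t_c = ln(3.248 × 0.8596) / 0.9690 = 1.027 / 0.9690 = 1.060 d.
L(t_c) = L₀ e^(−k_d t_c) = 34.1 × 0.6334 = 21.60 mg/L, and at the critical point k_r D_c = k_d L, so D_c = (0.431/1.40) × 21.60 = 6.649 mg/L.
Minimum DO = C_s − D_c = 9.08 − 6.649 = 2.431 mg/L.

t_c ≈ 1.06 d; D_c ≈ 6.65 mg/L; min DO ≈ 2.43 mg/L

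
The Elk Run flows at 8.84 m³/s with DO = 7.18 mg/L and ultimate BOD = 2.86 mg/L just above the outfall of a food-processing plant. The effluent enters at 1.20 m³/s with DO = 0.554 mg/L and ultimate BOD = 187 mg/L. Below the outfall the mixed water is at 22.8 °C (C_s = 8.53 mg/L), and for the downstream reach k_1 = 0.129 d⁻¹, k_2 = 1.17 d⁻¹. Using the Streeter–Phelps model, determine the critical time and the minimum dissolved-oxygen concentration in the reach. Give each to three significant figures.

Mixed DO = (8.84×7.18 + 1.20×0.554)/(8.84+1.20) = 64.14/10.04 = 6.388 mg/L.
Mixed L₀ = (8.84×2.86 + 1.20×187)/(10.04) = 249.7/10.04 = 24.87 mg/L.
Initial deficit D₀ = C_s − DO₀ = 8.53 − 6.388 = 2.142 mg/L.
t_c = (1/1.041) ln[(1.17/0.129)(1 − 2.142×1.041/(0.129×24.87))] = 0.9606 × ln(2.766) = 0.9773 d.
D_c = (0.129/1.17) × 24.87 × e^(−0.129×0.9773) = 0.1103 × 24.87 × 0.8816 = 2.417 mg/L.
Minimum DO = 8.53 − 2.417 = 6.113 mg/L.

t_c ≈ 0.977 d; minimum DO ≈ 6.11 mg/L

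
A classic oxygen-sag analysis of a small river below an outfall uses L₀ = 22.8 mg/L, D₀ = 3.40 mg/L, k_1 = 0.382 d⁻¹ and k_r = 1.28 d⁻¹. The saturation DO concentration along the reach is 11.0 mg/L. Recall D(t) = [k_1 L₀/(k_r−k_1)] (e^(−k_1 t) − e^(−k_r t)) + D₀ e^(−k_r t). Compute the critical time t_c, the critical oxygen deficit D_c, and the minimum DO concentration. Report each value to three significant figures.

t_c ≈ 0.866 d; D_c ≈ 4.89 mg/L; min DO ≈ 6.11 mg/L

With k_r/k_1 = 3.351 and 1 − D₀(k_r−k_1)/(k_1 L₀) = 0.6494,
t_c = ln(3.351 × 0.6494) / (1.28 − 0.382) = ln(2.176) / 0.8980 = 0.7776/0.8980 = 0.8659 d.
L(t_c) = L₀ e^(−k_1 t_c) = 22.8 × 0.7184 = 16.38 mg/L, and at the critical point k_r D_c = k_1 L, so D_c = (0.382/1.28) × 16.38 = 4.888 mg/L.
Minimum DO = C_s − D_c = 11.0 − 4.888 = 6.112 mg/L.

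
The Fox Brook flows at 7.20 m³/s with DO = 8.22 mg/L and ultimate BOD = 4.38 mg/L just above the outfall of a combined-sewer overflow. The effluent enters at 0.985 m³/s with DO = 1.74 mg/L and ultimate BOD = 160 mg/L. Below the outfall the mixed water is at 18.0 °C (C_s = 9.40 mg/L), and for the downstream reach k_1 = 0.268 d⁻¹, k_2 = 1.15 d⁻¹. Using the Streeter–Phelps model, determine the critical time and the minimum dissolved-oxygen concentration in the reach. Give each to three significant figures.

t_c ≈ 1.28 d; minimum DO ≈ 5.58 mg/L

Mixed DO = (7.20×8.22 + 0.985×1.74)/(7.20+0.985) = 60.90/8.185 = 7.440 mg/L.
Mixed L₀ = (7.20×4.38 + 0.985×160)/(8.185) = 189.1/8.185 = 23.11 mg/L.
Initial deficit D₀ = C_s − DO₀ = 9.40 − 7.440 = 1.960 mg/L.
t_c = (1/0.8820) ln[(1.15/0.268)(1 − 1.960×0.8820/(0.268×23.11))] = 1.134 × ln(3.093) = 1.280 d.
D_c = (0.268/1.15) × 23.11 × e^(−0.268×1.280) = 0.2330 × 23.11 × 0.7095 = 3.821 mg/L.
Minimum DO = 9.40 − 3.821 = 5.579 mg/L.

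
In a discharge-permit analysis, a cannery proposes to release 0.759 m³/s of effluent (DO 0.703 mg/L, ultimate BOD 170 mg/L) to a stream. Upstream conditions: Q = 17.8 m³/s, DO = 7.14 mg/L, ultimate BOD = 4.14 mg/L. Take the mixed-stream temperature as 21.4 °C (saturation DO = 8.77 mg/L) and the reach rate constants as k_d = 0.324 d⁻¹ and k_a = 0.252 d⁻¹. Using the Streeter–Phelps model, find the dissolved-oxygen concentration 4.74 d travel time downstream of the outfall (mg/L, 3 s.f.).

DO ≈ 3.89 mg/L

Mixed DO = (17.8×7.14 + 0.759×0.703)/(17.8+0.759) = 127.6/18.56 = 6.877 mg/L.
Mixed L₀ = (17.8×4.14 + 0.759×170)/(18.56) = 202.7/18.56 = 10.92 mg/L.
Initial deficit D₀ = C_s − DO₀ = 8.77 − 6.877 = 1.893 mg/L.
D(4.74) = [0.324×10.92/(0.252−0.324)](e^(−0.324×4.74) − e^(−0.252×4.74)) + 1.893 e^(−0.252×4.74)
= -49.15 × (0.2153 − 0.3029) + 1.893 × 0.3029 = 4.878 mg/L.
DO = 8.77 − 4.878 = 3.892 mg/L.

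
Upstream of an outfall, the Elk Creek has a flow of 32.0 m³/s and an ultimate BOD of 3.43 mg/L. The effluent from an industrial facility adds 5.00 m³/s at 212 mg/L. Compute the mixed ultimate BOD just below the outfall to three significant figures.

Flow-weighted mixing: C = (Q_r C_r + Q_w C_w)/(Q_r + Q_w)
= (32.0×3.43 + 5.00×212)/(32.0 + 5.00) = 1170/37.00 = 31.62 mg/L.

31.6 mg/L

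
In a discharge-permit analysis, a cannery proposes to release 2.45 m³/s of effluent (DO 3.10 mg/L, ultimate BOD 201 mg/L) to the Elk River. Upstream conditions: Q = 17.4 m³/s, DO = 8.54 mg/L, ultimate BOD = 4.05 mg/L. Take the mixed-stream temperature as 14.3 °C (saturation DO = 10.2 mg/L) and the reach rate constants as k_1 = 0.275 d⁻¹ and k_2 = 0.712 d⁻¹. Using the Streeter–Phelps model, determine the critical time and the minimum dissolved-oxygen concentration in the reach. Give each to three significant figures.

Mixed DO = (17.4×8.54 + 2.45×3.10)/(17.4+2.45) = 156.2/19.85 = 7.869 mg/L.
Mixed L₀ = (17.4×4.05 + 2.45×201)/(19.85) = 562.9/19.85 = 28.36 mg/L.
Initial deficit D₀ = C_s − DO₀ = 10.2 − 7.869 = 2.331 mg/L.
t_c = (1/0.4370) ln[(0.712/0.275)(1 − 2.331×0.4370/(0.275×28.36))] = 2.288 × ln(2.251) = 1.857 d.
D_c = (0.275/0.712) × 28.36 × e^(−0.275×1.857) = 0.3862 × 28.36 × 0.6002 = 6.574 mg/L.
Minimum DO = 10.2 − 6.574 = 3.626 mg/L.

t_c ≈ 1.86 d; minimum DO ≈ 3.63 mg/L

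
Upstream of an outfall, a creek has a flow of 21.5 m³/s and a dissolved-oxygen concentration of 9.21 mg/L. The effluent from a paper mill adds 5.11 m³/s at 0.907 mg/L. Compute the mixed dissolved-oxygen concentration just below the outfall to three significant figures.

Flow-weighted mixing: C = (Q_r C_r + Q_w C_w)/(Q_r + Q_w)
= (21.5×9.21 + 5.11×0.907)/(21.5 + 5.11) = 202.6/26.61 = 7.616 mg/L.

7.62 mg/L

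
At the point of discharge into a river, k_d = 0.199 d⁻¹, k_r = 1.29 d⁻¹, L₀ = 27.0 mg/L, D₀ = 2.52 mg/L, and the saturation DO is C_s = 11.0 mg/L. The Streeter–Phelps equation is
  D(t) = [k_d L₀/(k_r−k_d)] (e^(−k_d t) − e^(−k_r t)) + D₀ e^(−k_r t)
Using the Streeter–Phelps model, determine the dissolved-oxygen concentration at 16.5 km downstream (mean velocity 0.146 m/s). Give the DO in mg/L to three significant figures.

Travel time t = x/v = 16.5 km / (0.146 m/s) = 16500 m / 0.146 m/s = 113000 s = 1.308 d.
k_d L₀/(k_r−k_d) = 0.199×27.0/(1.29−0.199) = 5.373/1.091 = 4.925 mg/L.
e^(−k_d t) = e^(−0.199×1.308) = 0.7708; e^(−k_r t) = e^(−1.29×1.308) = 0.1850.
D = 4.925 × (0.7708 − 0.1850) + 2.52 × 0.1850 = 2.885 + 0.4662 = 3.351 mg/L.
DO = C_s − D = 11.0 − 3.351 = 7.649 mg/L.

DO ≈ 7.65 mg/L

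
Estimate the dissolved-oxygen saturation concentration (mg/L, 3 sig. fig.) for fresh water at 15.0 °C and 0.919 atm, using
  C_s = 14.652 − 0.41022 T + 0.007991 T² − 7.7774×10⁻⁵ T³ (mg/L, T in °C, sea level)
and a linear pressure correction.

C_s ≈ 9.22 mg/L

At sea level: C_s = 14.652 − 0.41022×15.0 + 0.007991×15.0² − 7.7774×10⁻⁵×15.0³ = 10.03 mg/L.
Pressure correction: C_s' = 10.03 × 0.919 = 9.221 mg/L.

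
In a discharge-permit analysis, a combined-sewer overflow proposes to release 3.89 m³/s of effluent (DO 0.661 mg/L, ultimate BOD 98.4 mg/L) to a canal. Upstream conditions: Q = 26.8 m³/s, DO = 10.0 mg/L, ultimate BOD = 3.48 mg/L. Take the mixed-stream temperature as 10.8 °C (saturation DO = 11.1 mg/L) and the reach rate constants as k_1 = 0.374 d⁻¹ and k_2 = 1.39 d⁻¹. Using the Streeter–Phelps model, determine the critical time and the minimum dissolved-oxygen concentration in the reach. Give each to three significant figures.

t_c ≈ 0.789 d; minimum DO ≈ 7.99 mg/L

Mixed DO = (26.8×10.0 + 3.89×0.661)/(26.8+3.89) = 270.6/30.69 = 8.816 mg/L.
Mixed L₀ = (26.8×3.48 + 3.89×98.4)/(30.69) = 476.0/30.69 = 15.51 mg/L.
Initial deficit D₀ = C_s − DO₀ = 11.1 − 8.816 = 2.284 mg/L.
t_c = (1/1.016) ln[(1.39/0.374)(1 − 2.284×1.016/(0.374×15.51))] = 0.9843 × ln(2.230) = 0.7894 d.
D_c = (0.374/1.39) × 15.51 × e^(−0.374×0.7894) = 0.2691 × 15.51 × 0.7444 = 3.107 mg/L.
Minimum DO = 11.1 − 3.107 = 7.993 mg/L.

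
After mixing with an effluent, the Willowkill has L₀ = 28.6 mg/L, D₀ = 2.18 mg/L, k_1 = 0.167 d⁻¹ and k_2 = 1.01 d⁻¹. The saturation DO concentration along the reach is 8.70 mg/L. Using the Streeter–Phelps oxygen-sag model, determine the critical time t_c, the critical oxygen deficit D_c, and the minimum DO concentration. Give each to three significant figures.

t_c = [1/(k_2−k_1)] ln[(k_2/k_1)(1 − D₀(k_2−k_1)/(k_1 L₀))]
= [1/(1.01−0.167)] ln[(1.01/0.167)(1 − 2.18×0.8430/(0.167×28.6))]
= (1/0.8430) ln[6.048 × 0.6152] = 1.186 × ln(3.721) = 1.186 × 1.314 = 1.559 d.
D_c = (k_1/k_2) L₀ e^(−k_1 t_c) = (0.167/1.01) × 28.6 × e^(−0.167×1.559) = 0.1653 × 28.6 × 0.7708 = 3.645 mg/L.
Minimum DO = C_s − D_c = 8.70 − 3.645 = 5.055 mg/L.

t_c ≈ 1.56 d; D_c ≈ 3.65 mg/L; min DO ≈ 5.05 mg/L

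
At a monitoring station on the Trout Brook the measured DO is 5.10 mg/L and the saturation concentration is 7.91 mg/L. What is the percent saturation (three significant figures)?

64.5 % saturation

% saturation = C/C_s × 100 = 5.10/7.91 × 100 = 64.5 %.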